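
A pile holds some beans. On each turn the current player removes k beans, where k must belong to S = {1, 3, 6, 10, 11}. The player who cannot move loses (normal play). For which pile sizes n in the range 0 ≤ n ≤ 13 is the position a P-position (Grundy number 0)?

0, 2, 4, 9

G(0) = 0
G(1) = mex{0} = 1
G(2) = mex{1} = 0
G(3) = mex{0,0} = 1
G(4) = mex{1,1} = 0
G(5) = mex{0,0} = 1
G(6) = mex{1,1,0} = 2
G(7) = mex{2,0,1} = 3
G(8) = mex{3,1,0} = 2
G(9) = mex{2,2,1} = 0
G(10) = mex{0,3,0,0} = 1
G(11) = mex{1,2,1,1,0} = 3
G(12) = mex{3,0,2,0,1} = 4
G(13) = mex{4,1,3,1,0} = 2
P-positions are exactly the n with G(n) = 0.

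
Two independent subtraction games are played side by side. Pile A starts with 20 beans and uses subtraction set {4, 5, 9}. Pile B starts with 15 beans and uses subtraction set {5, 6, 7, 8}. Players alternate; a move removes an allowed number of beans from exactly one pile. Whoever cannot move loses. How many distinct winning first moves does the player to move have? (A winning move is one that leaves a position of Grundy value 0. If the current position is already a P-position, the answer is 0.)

5

Pile A, S = {4, 5, 9}:
n :  0  1  2  3  4  5  6  7  8  9 10 11 12 13 14 15 16 17 18 19 20
G :  0  0  0  0  1  1  1  1  2  2  2  2  3  0  0  0  0  1  1  1  1
G_A(20) = 1.
Pile B, S = {5, 6, 7, 8}:
n :  0  1  2  3  4  5  6  7  8  9 10 11 12 13 14 15
G :  0  0  0  0  0  1  1  1  1  1  2  2  2  0  0  0
G_B(15) = 0.
Combined Grundy value = 1 ⊕ 0 = 1.
A winning move leaves total XOR = 0, i.e. changes one component's Grundy value g to g ⊕ X where X is the current total.
Pile A: need g' = 1⊕1 = 0. Options: 20−4→G=0, 20−5→G=0, 20−9→G=2. Hits: 2.
Pile B: need g' = 0⊕1 = 1. Options: 15−5→G=2, 15−6→G=1, 15−7→G=1, 15−8→G=1. Hits: 3.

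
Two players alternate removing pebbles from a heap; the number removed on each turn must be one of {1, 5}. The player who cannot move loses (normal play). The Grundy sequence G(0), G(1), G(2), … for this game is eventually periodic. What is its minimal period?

n :  0  1  2  3  4  5  6  7  8  9 10 11 12 13 14
G :  0  1  0  1  0  1  0  1  0  1  0  1  0  1  0
G(n+2) = G(n) holds for n = 0,…,4 (a full window of length max(S) = 5), so the sequence is purely periodic with period 2.

2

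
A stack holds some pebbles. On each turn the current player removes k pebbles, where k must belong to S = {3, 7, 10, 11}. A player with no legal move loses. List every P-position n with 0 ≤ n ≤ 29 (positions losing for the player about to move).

0, 1, 2, 6, 14, 15, 19, 20, 28

n :  0  1  2  3  4  5  6  7  8  9 10 11 12 13 14 15 16 17 18 19 20 21 22 23 24 25 26 27 28 29
G :  0  0  0  1  1  1  0  2  2  1  3  3  2  2  0  0  3  1  1  0  0  2  1  1  3  2  2  2  0  3
P-positions are exactly the n with G(n) = 0.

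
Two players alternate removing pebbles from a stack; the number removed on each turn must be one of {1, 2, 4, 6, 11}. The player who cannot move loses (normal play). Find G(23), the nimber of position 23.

2

G(0) = 0
G(1) = mex{0} = 1
G(2) = mex{1,0} = 2
G(3) = mex{2,1} = 0
G(4) = mex{0,2,0} = 1
G(5) = mex{1,0,1} = 2
G(6) = mex{2,1,2,0} = 3
G(7) = mex{3,2,0,1} = 4
G(8) = mex{4,3,1,2} = 0
G(9) = mex{0,4,2,0} = 1
G(10) = mex{1,0,3,1} = 2
G(11) = mex{2,1,4,2,0} = 3
G(12) = mex{3,2,0,3,1} = 4
G(13) = mex{4,3,1,4,2} = 0
G(14) = mex{0,4,2,0,0} = 1
G(15) = mex{1,0,3,1,1} = 2
G(16) = mex{2,1,4,2,2} = 0
G(17) = mex{0,2,0,3,3} = 1
G(18) = mex{1,0,1,4,4} = 2
G(19) = mex{2,1,2,0,0} = 3
G(20) = mex{3,2,0,1,1} = 4
G(21) = mex{4,3,1,2,2} = 0
G(22) = mex{0,4,2,0,3} = 1
G(23) = mex{1,0,3,1,4} = 2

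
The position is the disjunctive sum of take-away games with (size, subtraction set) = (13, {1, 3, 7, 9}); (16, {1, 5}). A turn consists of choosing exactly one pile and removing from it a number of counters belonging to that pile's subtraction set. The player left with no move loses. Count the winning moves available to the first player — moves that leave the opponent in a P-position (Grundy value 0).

6

Pile A, S = {1, 3, 7, 9}:
n :  0  1  2  3  4  5  6  7  8  9 10 11 12 13
G :  0  1  0  1  0  1  0  1  0  1  0  1  0  1
G_A(13) = 1.
Pile B, S = {1, 5}:
n :  0  1  2  3  4  5  6  7  8  9 10 11 12 13 14 15 16
G :  0  1  0  1  0  1  0  1  0  1  0  1  0  1  0  1  0
G_B(16) = 0.
Combined Grundy value = 1 ⊕ 0 = 1.
A winning move leaves total XOR = 0, i.e. changes one component's Grundy value g to g ⊕ X where X is the current total.
Pile A: need g' = 1⊕1 = 0. Options: 13−1→G=0, 13−3→G=0, 13−7→G=0, 13−9→G=0. Hits: 4.
Pile B: need g' = 0⊕1 = 1. Options: 16−1→G=1, 16−5→G=1. Hits: 2.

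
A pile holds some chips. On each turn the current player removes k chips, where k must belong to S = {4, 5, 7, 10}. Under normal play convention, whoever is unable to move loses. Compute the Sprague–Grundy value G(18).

n :  0  1  2  3  4  5  6  7  8  9 10 11 12 13 14 15 16 17 18
G :  0  0  0  0  1  1  1  1  2  2  2  2  3  3  0  0  0  0  1

1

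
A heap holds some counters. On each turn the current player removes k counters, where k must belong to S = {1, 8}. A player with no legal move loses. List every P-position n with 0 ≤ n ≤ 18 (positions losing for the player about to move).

G(0) = 0
G(1) = mex{0} = 1
G(2) = mex{1} = 0
G(3) = mex{0} = 1
G(4) = mex{1} = 0
G(5) = mex{0} = 1
G(6) = mex{1} = 0
G(7) = mex{0} = 1
G(8) = mex{1,0} = 2
G(9) = mex{2,1} = 0
G(10) = mex{0,0} = 1
G(11) = mex{1,1} = 0
G(12) = mex{0,0} = 1
G(13) = mex{1,1} = 0
G(14) = mex{0,0} = 1
G(15) = mex{1,1} = 0
G(16) = mex{0,2} = 1
G(17) = mex{1,0} = 2
G(18) = mex{2,1} = 0
P-positions are exactly the n with G(n) = 0.

0, 2, 4, 6, 9, 11, 13, 15, 18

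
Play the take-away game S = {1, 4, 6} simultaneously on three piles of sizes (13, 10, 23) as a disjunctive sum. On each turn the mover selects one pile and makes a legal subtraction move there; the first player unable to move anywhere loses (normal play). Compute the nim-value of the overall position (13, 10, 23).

0

All piles use S = {1, 4, 6}:
n :  0  1  2  3  4  5  6  7  8  9 10 11 12 13 14 15 16 17 18 19 20 21 22 23
G :  0  1  0  1  2  0  1  0  1  2  0  1  0  1  2  0  1  0  1  2  0  1  0  1
Pile A: G(13) = 1.
Pile B: G(10) = 0.
Pile C: G(23) = 1.
Combined Grundy value = 1 ⊕ 0 ⊕ 1 = 0.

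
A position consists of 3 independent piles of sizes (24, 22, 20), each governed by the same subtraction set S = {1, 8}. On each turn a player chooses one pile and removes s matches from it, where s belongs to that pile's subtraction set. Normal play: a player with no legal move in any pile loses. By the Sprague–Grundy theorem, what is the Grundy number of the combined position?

0

All piles use S = {1, 8}:
n :  0  1  2  3  4  5  6  7  8  9 10 11 12 13 14 15 16 17 18 19 20 21 22 23 24
G :  0  1  0  1  0  1  0  1  2  0  1  0  1  0  1  0  1  2  0  1  0  1  0  1  0
Pile A: G(24) = 0.
Pile B: G(22) = 0.
Pile C: G(20) = 0.
Combined Grundy value = 0 ⊕ 0 ⊕ 0 = 0.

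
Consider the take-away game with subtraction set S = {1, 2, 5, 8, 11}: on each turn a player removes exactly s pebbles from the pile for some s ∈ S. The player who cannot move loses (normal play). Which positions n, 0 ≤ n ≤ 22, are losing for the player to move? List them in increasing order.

0, 3, 6, 9, 12, 15, 18, 21

G(0) = 0
G(1) = mex{0} = 1
G(2) = mex{1,0} = 2
G(3) = mex{2,1} = 0
G(4) = mex{0,2} = 1
G(5) = mex{1,0,0} = 2
G(6) = mex{2,1,1} = 0
G(7) = mex{0,2,2} = 1
G(8) = mex{1,0,0,0} = 2
G(9) = mex{2,1,1,1} = 0
G(10) = mex{0,2,2,2} = 1
G(11) = mex{1,0,0,0,0} = 2
G(12) = mex{2,1,1,1,1} = 0
G(13) = mex{0,2,2,2,2} = 1
G(14) = mex{1,0,0,0,0} = 2
G(15) = mex{2,1,1,1,1} = 0
G(16) = mex{0,2,2,2,2} = 1
G(17) = mex{1,0,0,0,0} = 2
G(18) = mex{2,1,1,1,1} = 0
G(19) = mex{0,2,2,2,2} = 1
G(20) = mex{1,0,0,0,0} = 2
G(21) = mex{2,1,1,1,1} = 0
G(22) = mex{0,2,2,2,2} = 1
P-positions are exactly the n with G(n) = 0.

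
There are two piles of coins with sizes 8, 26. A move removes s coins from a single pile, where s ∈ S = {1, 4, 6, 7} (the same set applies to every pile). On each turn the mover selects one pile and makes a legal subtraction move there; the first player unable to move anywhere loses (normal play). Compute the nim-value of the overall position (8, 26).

3

All piles use S = {1, 4, 6, 7}:
n :  0  1  2  3  4  5  6  7  8  9 10 11 12 13 14 15 16 17 18 19 20 21 22 23 24 25 26
G :  0  1  0  1  2  0  1  2  3  2  0  1  2  0  1  0  1  2  0  1  2  3  2  0  1  2  0
Pile A: G(8) = 3.
Pile B: G(26) = 0.
Combined Grundy value = 3 ⊕ 0 = 3.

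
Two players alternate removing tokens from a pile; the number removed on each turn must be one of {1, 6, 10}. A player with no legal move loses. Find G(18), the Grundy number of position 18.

G(0) = 0
G(1) = mex{0} = 1
G(2) = mex{1} = 0
G(3) = mex{0} = 1
G(4) = mex{1} = 0
G(5) = mex{0} = 1
G(6) = mex{1,0} = 2
G(7) = mex{2,1} = 0
G(8) = mex{0,0} = 1
G(9) = mex{1,1} = 0
G(10) = mex{0,0,0} = 1
G(11) = mex{1,1,1} = 0
G(12) = mex{0,2,0} = 1
G(13) = mex{1,0,1} = 2
G(14) = mex{2,1,0} = 3
G(15) = mex{3,0,1} = 2
G(16) = mex{2,1,2} = 0
G(17) = mex{0,0,0} = 1
G(18) = mex{1,1,1} = 0

0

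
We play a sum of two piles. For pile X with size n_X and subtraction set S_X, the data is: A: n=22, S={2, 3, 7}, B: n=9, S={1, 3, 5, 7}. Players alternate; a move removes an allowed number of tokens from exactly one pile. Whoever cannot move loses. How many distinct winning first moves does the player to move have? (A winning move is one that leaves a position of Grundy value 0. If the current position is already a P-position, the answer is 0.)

Pile A, S = {2, 3, 7}:
n :  0  1  2  3  4  5  6  7  8  9 10 11 12 13 14 15 16 17 18 19 20 21 22
G :  0  0  1  1  2  0  0  1  1  2  0  0  1  1  2  0  0  1  1  2  0  0  1
G_A(22) = 1.
Pile B, S = {1, 3, 5, 7}:
G(0) = 0
G(1) = mex{0} = 1
G(2) = mex{1} = 0
G(3) = mex{0,0} = 1
G(4) = mex{1,1} = 0
G(5) = mex{0,0,0} = 1
G(6) = mex{1,1,1} = 0
G(7) = mex{0,0,0,0} = 1
G(8) = mex{1,1,1,1} = 0
G(9) = mex{0,0,0,0} = 1
G_B(9) = 1.
Combined Grundy value = 1 ⊕ 1 = 0.
A winning move leaves total XOR = 0, i.e. changes one component's Grundy value g to g ⊕ X where X is the current total.
Pile A: target g' = 1⊕0 = 1, but every legal move changes the Grundy value (mex property), so 0 moves.
Pile B: target g' = 1⊕0 = 1, but every legal move changes the Grundy value (mex property), so 0 moves.

0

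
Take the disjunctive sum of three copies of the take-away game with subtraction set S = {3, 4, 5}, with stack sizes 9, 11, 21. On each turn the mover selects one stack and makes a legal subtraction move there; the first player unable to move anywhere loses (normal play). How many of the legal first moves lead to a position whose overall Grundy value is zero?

All stacks use S = {3, 4, 5}:
n :  0  1  2  3  4  5  6  7  8  9 10 11 12 13 14 15 16 17 18 19 20 21
G :  0  0  0  1  1  1  2  2  0  0  0  1  1  1  2  2  0  0  0  1  1  1
Stack A: G(9) = 0.
Stack B: G(11) = 1.
Stack C: G(21) = 1.
Combined Grundy value = 0 ⊕ 1 ⊕ 1 = 0.
A winning move leaves total XOR = 0, i.e. changes one component's Grundy value g to g ⊕ X where X is the current total.
Stack A: target g' = 0⊕0 = 0, but every legal move changes the Grundy value (mex property), so 0 moves.
Stack B: target g' = 1⊕0 = 1, but every legal move changes the Grundy value (mex property), so 0 moves.
Stack C: target g' = 1⊕0 = 1, but every legal move changes the Grundy value (mex property), so 0 moves.

0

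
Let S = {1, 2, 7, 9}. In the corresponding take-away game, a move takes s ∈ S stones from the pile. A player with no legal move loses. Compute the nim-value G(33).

G(0) = 0
G(1) = mex{0} = 1
G(2) = mex{1,0} = 2
G(3) = mex{2,1} = 0
G(4) = mex{0,2} = 1
G(5) = mex{1,0} = 2
G(6) = mex{2,1} = 0
G(7) = mex{0,2,0} = 1
G(8) = mex{1,0,1} = 2
G(9) = mex{2,1,2,0} = 3
G(10) = mex{3,2,0,1} = 4
G(11) = mex{4,3,1,2} = 0
G(12) = mex{0,4,2,0} = 1
G(13) = mex{1,0,0,1} = 2
G(14) = mex{2,1,1,2} = 0
G(15) = mex{0,2,2,0} = 1
G(16) = mex{1,0,3,1} = 2
G(17) = mex{2,1,4,2} = 0
G(18) = mex{0,2,0,3} = 1
G(19) = mex{1,0,1,4} = 2
G(20) = mex{2,1,2,0} = 3
G(21) = mex{3,2,0,1} = 4
G(22) = mex{4,3,1,2} = 0
G(23) = mex{0,4,2,0} = 1
G(24) = mex{1,0,0,1} = 2
G(25) = mex{2,1,1,2} = 0
G(26) = mex{0,2,2,0} = 1
G(27) = mex{1,0,3,1} = 2
G(28) = mex{2,1,4,2} = 0
G(29) = mex{0,2,0,3} = 1
G(30) = mex{1,0,1,4} = 2
G(31) = mex{2,1,2,0} = 3
G(32) = mex{3,2,0,1} = 4
G(33) = mex{4,3,1,2} = 0

0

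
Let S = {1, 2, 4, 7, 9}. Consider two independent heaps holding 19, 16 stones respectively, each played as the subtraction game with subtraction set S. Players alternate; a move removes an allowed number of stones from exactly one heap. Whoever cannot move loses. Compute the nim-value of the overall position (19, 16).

All heaps use S = {1, 2, 4, 7, 9}:
G(0) = 0
G(1) = mex{0} = 1
G(2) = mex{1,0} = 2
G(3) = mex{2,1} = 0
G(4) = mex{0,2,0} = 1
G(5) = mex{1,0,1} = 2
G(6) = mex{2,1,2} = 0
G(7) = mex{0,2,0,0} = 1
G(8) = mex{1,0,1,1} = 2
G(9) = mex{2,1,2,2,0} = 3
G(10) = mex{3,2,0,0,1} = 4
G(11) = mex{4,3,1,1,2} = 0
G(12) = mex{0,4,2,2,0} = 1
G(13) = mex{1,0,3,0,1} = 2
G(14) = mex{2,1,4,1,2} = 0
G(15) = mex{0,2,0,2,0} = 1
G(16) = mex{1,0,1,3,1} = 2
G(17) = mex{2,1,2,4,2} = 0
G(18) = mex{0,2,0,0,3} = 1
G(19) = mex{1,0,1,1,4} = 2
Heap A: G(19) = 2.
Heap B: G(16) = 2.
Combined Grundy value = 2 ⊕ 2 = 0.

0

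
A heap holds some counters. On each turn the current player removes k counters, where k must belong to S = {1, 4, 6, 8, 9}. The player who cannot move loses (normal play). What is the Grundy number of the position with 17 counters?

0

G(0) = 0
G(1) = mex{0} = 1
G(2) = mex{1} = 0
G(3) = mex{0} = 1
G(4) = mex{1,0} = 2
G(5) = mex{2,1} = 0
G(6) = mex{0,0,0} = 1
G(7) = mex{1,1,1} = 0
G(8) = mex{0,2,0,0} = 1
G(9) = mex{1,0,1,1,0} = 2
G(10) = mex{2,1,2,0,1} = 3
G(11) = mex{3,0,0,1,0} = 2
G(12) = mex{2,1,1,2,1} = 0
G(13) = mex{0,2,0,0,2} = 1
G(14) = mex{1,3,1,1,0} = 2
G(15) = mex{2,2,2,0,1} = 3
G(16) = mex{3,0,3,1,0} = 2
G(17) = mex{2,1,2,2,1} = 0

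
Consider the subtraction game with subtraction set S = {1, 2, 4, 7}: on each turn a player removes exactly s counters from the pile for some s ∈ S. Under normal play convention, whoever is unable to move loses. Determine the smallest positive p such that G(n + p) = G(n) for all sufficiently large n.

3

G(0) = 0
G(1) = mex{0} = 1
G(2) = mex{1,0} = 2
G(3) = mex{2,1} = 0
G(4) = mex{0,2,0} = 1
G(5) = mex{1,0,1} = 2
G(6) = mex{2,1,2} = 0
G(7) = mex{0,2,0,0} = 1
G(8) = mex{1,0,1,1} = 2
G(9) = mex{2,1,2,2} = 0
G(10) = mex{0,2,0,0} = 1
G(11) = mex{1,0,1,1} = 2
G(12) = mex{2,1,2,2} = 0
G(13) = mex{0,2,0,0} = 1
G(14) = mex{1,0,1,1} = 2
G(n+3) = G(n) holds for n = 0,…,6 (a full window of length max(S) = 7), so the sequence is purely periodic with period 3.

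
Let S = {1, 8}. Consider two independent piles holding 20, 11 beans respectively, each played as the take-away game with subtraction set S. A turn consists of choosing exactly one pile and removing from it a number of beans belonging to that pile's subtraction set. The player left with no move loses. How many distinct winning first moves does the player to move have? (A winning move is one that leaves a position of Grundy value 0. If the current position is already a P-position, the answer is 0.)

0

All piles use S = {1, 8}:
G(0) = 0
G(1) = mex{0} = 1
G(2) = mex{1} = 0
G(3) = mex{0} = 1
G(4) = mex{1} = 0
G(5) = mex{0} = 1
G(6) = mex{1} = 0
G(7) = mex{0} = 1
G(8) = mex{1,0} = 2
G(9) = mex{2,1} = 0
G(10) = mex{0,0} = 1
G(11) = mex{1,1} = 0
G(12) = mex{0,0} = 1
G(13) = mex{1,1} = 0
G(14) = mex{0,0} = 1
G(15) = mex{1,1} = 0
G(16) = mex{0,2} = 1
G(17) = mex{1,0} = 2
G(18) = mex{2,1} = 0
G(19) = mex{0,0} = 1
G(20) = mex{1,1} = 0
Pile A: G(20) = 0.
Pile B: G(11) = 0.
Combined Grundy value = 0 ⊕ 0 = 0.
A winning move leaves total XOR = 0, i.e. changes one component's Grundy value g to g ⊕ X where X is the current total.
Pile A: target g' = 0⊕0 = 0, but every legal move changes the Grundy value (mex property), so 0 moves.
Pile B: target g' = 0⊕0 = 0, but every legal move changes the Grundy value (mex property), so 0 moves.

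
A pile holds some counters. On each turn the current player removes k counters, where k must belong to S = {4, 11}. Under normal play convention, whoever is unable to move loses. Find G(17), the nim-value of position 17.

0

G(0) = 0
G(1) = mex{} = 0
G(2) = mex{} = 0
G(3) = mex{} = 0
G(4) = mex{0} = 1
G(5) = mex{0} = 1
G(6) = mex{0} = 1
G(7) = mex{0} = 1
G(8) = mex{1} = 0
G(9) = mex{1} = 0
G(10) = mex{1} = 0
G(11) = mex{1,0} = 2
G(12) = mex{0,0} = 1
G(13) = mex{0,0} = 1
G(14) = mex{0,0} = 1
G(15) = mex{2,1} = 0
G(16) = mex{1,1} = 0
G(17) = mex{1,1} = 0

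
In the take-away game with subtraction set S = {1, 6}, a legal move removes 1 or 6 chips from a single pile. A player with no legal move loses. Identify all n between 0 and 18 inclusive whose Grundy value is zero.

0, 2, 4, 7, 9, 11, 14, 16, 18

G(0) = 0
G(1) = mex{0} = 1
G(2) = mex{1} = 0
G(3) = mex{0} = 1
G(4) = mex{1} = 0
G(5) = mex{0} = 1
G(6) = mex{1,0} = 2
G(7) = mex{2,1} = 0
G(8) = mex{0,0} = 1
G(9) = mex{1,1} = 0
G(10) = mex{0,0} = 1
G(11) = mex{1,1} = 0
G(12) = mex{0,2} = 1
G(13) = mex{1,0} = 2
G(14) = mex{2,1} = 0
G(15) = mex{0,0} = 1
G(16) = mex{1,1} = 0
G(17) = mex{0,0} = 1
G(18) = mex{1,1} = 0
P-positions are exactly the n with G(n) = 0.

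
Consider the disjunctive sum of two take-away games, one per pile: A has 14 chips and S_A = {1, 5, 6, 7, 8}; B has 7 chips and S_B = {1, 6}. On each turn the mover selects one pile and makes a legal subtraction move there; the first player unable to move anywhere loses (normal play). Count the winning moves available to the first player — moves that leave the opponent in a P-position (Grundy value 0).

2

Pile A, S = {1, 5, 6, 7, 8}:
G(0) = 0
G(1) = mex{0} = 1
G(2) = mex{1} = 0
G(3) = mex{0} = 1
G(4) = mex{1} = 0
G(5) = mex{0,0} = 1
G(6) = mex{1,1,0} = 2
G(7) = mex{2,0,1,0} = 3
G(8) = mex{3,1,0,1,0} = 2
G(9) = mex{2,0,1,0,1} = 3
G(10) = mex{3,1,0,1,0} = 2
G(11) = mex{2,2,1,0,1} = 3
G(12) = mex{3,3,2,1,0} = 4
G(13) = mex{4,2,3,2,1} = 0
G(14) = mex{0,3,2,3,2} = 1
G_A(14) = 1.
Pile B, S = {1, 6}:
G(0) = 0
G(1) = mex{0} = 1
G(2) = mex{1} = 0
G(3) = mex{0} = 1
G(4) = mex{1} = 0
G(5) = mex{0} = 1
G(6) = mex{1,0} = 2
G(7) = mex{2,1} = 0
G_B(7) = 0.
Combined Grundy value = 1 ⊕ 0 = 1.
A winning move leaves total XOR = 0, i.e. changes one component's Grundy value g to g ⊕ X where X is the current total.
Pile A: need g' = 1⊕1 = 0. Options: 14−1→G=0, 14−5→G=3, 14−6→G=2, 14−7→G=3, 14−8→G=2. Hits: 1.
Pile B: need g' = 0⊕1 = 1. Options: 7−1→G=2, 7−6→G=1. Hits: 1.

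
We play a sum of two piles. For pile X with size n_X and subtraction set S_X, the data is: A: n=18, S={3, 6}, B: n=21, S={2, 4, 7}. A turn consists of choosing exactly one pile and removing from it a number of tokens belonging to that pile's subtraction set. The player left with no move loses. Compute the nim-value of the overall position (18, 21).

0

Pile A, S = {3, 6}:
n :  0  1  2  3  4  5  6  7  8  9 10 11 12 13 14 15 16 17 18
G :  0  0  0  1  1  1  2  2  2  0  0  0  1  1  1  2  2  2  0
G_A(18) = 0.
Pile B, S = {2, 4, 7}:
G(0) = 0
G(1) = mex{} = 0
G(2) = mex{0} = 1
G(3) = mex{0} = 1
G(4) = mex{1,0} = 2
G(5) = mex{1,0} = 2
G(6) = mex{2,1} = 0
G(7) = mex{2,1,0} = 3
G(8) = mex{0,2,0} = 1
G(9) = mex{3,2,1} = 0
G(10) = mex{1,0,1} = 2
G(11) = mex{0,3,2} = 1
G(12) = mex{2,1,2} = 0
G(13) = mex{1,0,0} = 2
G(14) = mex{0,2,3} = 1
G(15) = mex{2,1,1} = 0
G(16) = mex{1,0,0} = 2
G(17) = mex{0,2,2} = 1
G(18) = mex{2,1,1} = 0
G(19) = mex{1,0,0} = 2
G(20) = mex{0,2,2} = 1
G(21) = mex{2,1,1} = 0
G_B(21) = 0.
Combined Grundy value = 0 ⊕ 0 = 0.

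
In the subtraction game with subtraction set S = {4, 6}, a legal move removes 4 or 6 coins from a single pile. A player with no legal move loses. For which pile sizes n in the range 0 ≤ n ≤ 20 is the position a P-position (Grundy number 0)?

0, 1, 2, 3, 10, 11, 12, 13, 20

G(0) = 0
G(1) = mex{} = 0
G(2) = mex{} = 0
G(3) = mex{} = 0
G(4) = mex{0} = 1
G(5) = mex{0} = 1
G(6) = mex{0,0} = 1
G(7) = mex{0,0} = 1
G(8) = mex{1,0} = 2
G(9) = mex{1,0} = 2
G(10) = mex{1,1} = 0
G(11) = mex{1,1} = 0
G(12) = mex{2,1} = 0
G(13) = mex{2,1} = 0
G(14) = mex{0,2} = 1
G(15) = mex{0,2} = 1
G(16) = mex{0,0} = 1
G(17) = mex{0,0} = 1
G(18) = mex{1,0} = 2
G(19) = mex{1,0} = 2
G(20) = mex{1,1} = 0
P-positions are exactly the n with G(n) = 0.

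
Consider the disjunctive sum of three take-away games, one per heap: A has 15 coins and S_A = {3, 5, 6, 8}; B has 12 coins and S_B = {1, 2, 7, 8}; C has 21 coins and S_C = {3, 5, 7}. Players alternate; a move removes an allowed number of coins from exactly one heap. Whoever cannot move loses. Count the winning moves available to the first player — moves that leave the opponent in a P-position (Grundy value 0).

Heap A, S = {3, 5, 6, 8}:
G(0) = 0
G(1) = mex{} = 0
G(2) = mex{} = 0
G(3) = mex{0} = 1
G(4) = mex{0} = 1
G(5) = mex{0,0} = 1
G(6) = mex{1,0,0} = 2
G(7) = mex{1,0,0} = 2
G(8) = mex{1,1,0,0} = 2
G(9) = mex{2,1,1,0} = 3
G(10) = mex{2,1,1,0} = 3
G(11) = mex{2,2,1,1} = 0
G(12) = mex{3,2,2,1} = 0
G(13) = mex{3,2,2,1} = 0
G(14) = mex{0,3,2,2} = 1
G(15) = mex{0,3,3,2} = 1
G_A(15) = 1.
Heap B, S = {1, 2, 7, 8}:
G(0) = 0
G(1) = mex{0} = 1
G(2) = mex{1,0} = 2
G(3) = mex{2,1} = 0
G(4) = mex{0,2} = 1
G(5) = mex{1,0} = 2
G(6) = mex{2,1} = 0
G(7) = mex{0,2,0} = 1
G(8) = mex{1,0,1,0} = 2
G(9) = mex{2,1,2,1} = 0
G(10) = mex{0,2,0,2} = 1
G(11) = mex{1,0,1,0} = 2
G(12) = mex{2,1,2,1} = 0
G_B(12) = 0.
Heap C, S = {3, 5, 7}:
n :  0  1  2  3  4  5  6  7  8  9 10 11 12 13 14 15 16 17 18 19 20 21
G :  0  0  0  1  1  1  2  2  2  3  0  0  0  1  1  1  2  2  2  3  0  0
G_C(21) = 0.
Combined Grundy value = 1 ⊕ 0 ⊕ 0 = 1.
A winning move leaves total XOR = 0, i.e. changes one component's Grundy value g to g ⊕ X where X is the current total.
Heap A: need g' = 1⊕1 = 0. Options: 15−3→G=0, 15−5→G=3, 15−6→G=3, 15−8→G=2. Hits: 1.
Heap B: need g' = 0⊕1 = 1. Options: 12−1→G=2, 12−2→G=1, 12−7→G=2, 12−8→G=1. Hits: 2.
Heap C: need g' = 0⊕1 = 1. Options: 21−3→G=2, 21−5→G=2, 21−7→G=1. Hits: 1.

4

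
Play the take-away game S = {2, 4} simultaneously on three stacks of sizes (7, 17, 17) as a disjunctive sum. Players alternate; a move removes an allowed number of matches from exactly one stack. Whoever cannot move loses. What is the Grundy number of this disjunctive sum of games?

All stacks use S = {2, 4}:
n :  0  1  2  3  4  5  6  7  8  9 10 11 12 13 14 15 16 17
G :  0  0  1  1  2  2  0  0  1  1  2  2  0  0  1  1  2  2
Stack A: G(7) = 0.
Stack B: G(17) = 2.
Stack C: G(17) = 2.
Combined Grundy value = 0 ⊕ 2 ⊕ 2 = 0.

0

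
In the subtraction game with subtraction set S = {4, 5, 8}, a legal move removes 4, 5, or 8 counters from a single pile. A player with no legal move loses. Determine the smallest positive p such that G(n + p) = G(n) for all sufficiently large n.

n :  0  1  2  3  4  5  6  7  8  9 10 11 12 13 14 15 16 17 18 19 20 21 22 23 24 25
G :  0  0  0  0  1  1  1  1  2  2  2  2  0  0  0  0  1  1  1  1  2  2  2  2  0  0
G(n+12) = G(n) holds for n = 0,…,7 (a full window of length max(S) = 8), so the sequence is purely periodic with period 12.

12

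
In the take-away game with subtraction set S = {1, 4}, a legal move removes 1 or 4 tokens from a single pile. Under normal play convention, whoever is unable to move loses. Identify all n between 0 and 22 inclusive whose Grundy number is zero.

G(0) = 0
G(1) = mex{0} = 1
G(2) = mex{1} = 0
G(3) = mex{0} = 1
G(4) = mex{1,0} = 2
G(5) = mex{2,1} = 0
G(6) = mex{0,0} = 1
G(7) = mex{1,1} = 0
G(8) = mex{0,2} = 1
G(9) = mex{1,0} = 2
G(10) = mex{2,1} = 0
G(11) = mex{0,0} = 1
G(12) = mex{1,1} = 0
G(13) = mex{0,2} = 1
G(14) = mex{1,0} = 2
G(15) = mex{2,1} = 0
G(16) = mex{0,0} = 1
G(17) = mex{1,1} = 0
G(18) = mex{0,2} = 1
G(19) = mex{1,0} = 2
G(20) = mex{2,1} = 0
G(21) = mex{0,0} = 1
G(22) = mex{1,1} = 0
P-positions are exactly the n with G(n) = 0.

0, 2, 5, 7, 10, 12, 15, 17, 20, 22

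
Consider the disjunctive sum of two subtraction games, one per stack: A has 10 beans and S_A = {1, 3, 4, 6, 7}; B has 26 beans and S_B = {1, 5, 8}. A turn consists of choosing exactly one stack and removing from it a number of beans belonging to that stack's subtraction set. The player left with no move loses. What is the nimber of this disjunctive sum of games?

Stack A, S = {1, 3, 4, 6, 7}:
n :  0  1  2  3  4  5  6  7  8  9 10
G :  0  1  0  1  2  3  2  3  4  5  0
G_A(10) = 0.
Stack B, S = {1, 5, 8}:
G(0) = 0
G(1) = mex{0} = 1
G(2) = mex{1} = 0
G(3) = mex{0} = 1
G(4) = mex{1} = 0
G(5) = mex{0,0} = 1
G(6) = mex{1,1} = 0
G(7) = mex{0,0} = 1
G(8) = mex{1,1,0} = 2
G(9) = mex{2,0,1} = 3
G(10) = mex{3,1,0} = 2
G(11) = mex{2,0,1} = 3
G(12) = mex{3,1,0} = 2
G(13) = mex{2,2,1} = 0
G(14) = mex{0,3,0} = 1
G(15) = mex{1,2,1} = 0
G(16) = mex{0,3,2} = 1
G(17) = mex{1,2,3} = 0
G(18) = mex{0,0,2} = 1
G(19) = mex{1,1,3} = 0
G(20) = mex{0,0,2} = 1
G(21) = mex{1,1,0} = 2
G(22) = mex{2,0,1} = 3
G(23) = mex{3,1,0} = 2
G(24) = mex{2,0,1} = 3
G(25) = mex{3,1,0} = 2
G(26) = mex{2,2,1} = 0
G_B(26) = 0.
Combined Grundy value = 0 ⊕ 0 = 0.

0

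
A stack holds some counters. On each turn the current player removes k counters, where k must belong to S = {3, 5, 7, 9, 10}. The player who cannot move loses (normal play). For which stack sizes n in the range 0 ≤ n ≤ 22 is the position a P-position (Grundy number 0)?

0, 1, 2, 13, 14, 15

n :  0  1  2  3  4  5  6  7  8  9 10 11 12 13 14 15 16 17 18 19 20 21 22
G :  0  0  0  1  1  1  2  2  2  3  3  3  4  0  0  0  1  1  1  2  2  2  3
P-positions are exactly the n with G(n) = 0.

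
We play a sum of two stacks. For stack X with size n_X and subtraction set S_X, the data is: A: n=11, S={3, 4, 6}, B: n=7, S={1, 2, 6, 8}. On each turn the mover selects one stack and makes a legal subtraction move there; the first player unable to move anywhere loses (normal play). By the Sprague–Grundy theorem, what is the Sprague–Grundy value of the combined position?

0

Stack A, S = {3, 4, 6}:
G(0) = 0
G(1) = mex{} = 0
G(2) = mex{} = 0
G(3) = mex{0} = 1
G(4) = mex{0,0} = 1
G(5) = mex{0,0} = 1
G(6) = mex{1,0,0} = 2
G(7) = mex{1,1,0} = 2
G(8) = mex{1,1,0} = 2
G(9) = mex{2,1,1} = 0
G(10) = mex{2,2,1} = 0
G(11) = mex{2,2,1} = 0
G_A(11) = 0.
Stack B, S = {1, 2, 6, 8}:
G(0) = 0
G(1) = mex{0} = 1
G(2) = mex{1,0} = 2
G(3) = mex{2,1} = 0
G(4) = mex{0,2} = 1
G(5) = mex{1,0} = 2
G(6) = mex{2,1,0} = 3
G(7) = mex{3,2,1} = 0
G_B(7) = 0.
Combined Grundy value = 0 ⊕ 0 = 0.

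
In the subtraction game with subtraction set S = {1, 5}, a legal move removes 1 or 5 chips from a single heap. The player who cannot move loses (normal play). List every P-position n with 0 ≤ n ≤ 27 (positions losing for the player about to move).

0, 2, 4, 6, 8, 10, 12, 14, 16, 18, 20, 22, 24, 26

n :  0  1  2  3  4  5  6  7  8  9 10 11 12 13 14 15 16 17 18 19 20 21 22 23 24 25 26 27
G :  0  1  0  1  0  1  0  1  0  1  0  1  0  1  0  1  0  1  0  1  0  1  0  1  0  1  0  1
P-positions are exactly the n with G(n) = 0.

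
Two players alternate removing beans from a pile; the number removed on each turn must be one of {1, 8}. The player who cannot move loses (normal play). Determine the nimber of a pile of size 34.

1

n :  0  1  2  3  4  5  6  7  8  9 10 11 12 13 14 15 16 17 18 19 20 21 22 23 24 25 26 27 28 29 30 31 32 33 34
G :  0  1  0  1  0  1  0  1  2  0  1  0  1  0  1  0  1  2  0  1  0  1  0  1  0  1  2  0  1  0  1  0  1  0  1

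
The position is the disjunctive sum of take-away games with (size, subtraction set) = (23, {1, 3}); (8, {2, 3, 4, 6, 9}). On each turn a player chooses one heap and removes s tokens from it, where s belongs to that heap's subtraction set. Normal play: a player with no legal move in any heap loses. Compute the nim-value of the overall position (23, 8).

Heap A, S = {1, 3}:
G(0) = 0
G(1) = mex{0} = 1
G(2) = mex{1} = 0
G(3) = mex{0,0} = 1
G(4) = mex{1,1} = 0
G(5) = mex{0,0} = 1
G(6) = mex{1,1} = 0
G(7) = mex{0,0} = 1
G(8) = mex{1,1} = 0
G(9) = mex{0,0} = 1
G(10) = mex{1,1} = 0
G(11) = mex{0,0} = 1
G(12) = mex{1,1} = 0
G(13) = mex{0,0} = 1
G(14) = mex{1,1} = 0
G(15) = mex{0,0} = 1
G(16) = mex{1,1} = 0
G(17) = mex{0,0} = 1
G(18) = mex{1,1} = 0
G(19) = mex{0,0} = 1
G(20) = mex{1,1} = 0
G(21) = mex{0,0} = 1
G(22) = mex{1,1} = 0
G(23) = mex{0,0} = 1
G_A(23) = 1.
Heap B, S = {2, 3, 4, 6, 9}:
G(0) = 0
G(1) = mex{} = 0
G(2) = mex{0} = 1
G(3) = mex{0,0} = 1
G(4) = mex{1,0,0} = 2
G(5) = mex{1,1,0} = 2
G(6) = mex{2,1,1,0} = 3
G(7) = mex{2,2,1,0} = 3
G(8) = mex{3,2,2,1} = 0
G_B(8) = 0.
Combined Grundy value = 1 ⊕ 0 = 1.

1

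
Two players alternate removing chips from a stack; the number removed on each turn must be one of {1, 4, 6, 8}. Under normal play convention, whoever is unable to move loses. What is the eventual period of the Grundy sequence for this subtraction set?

G(0) = 0
G(1) = mex{0} = 1
G(2) = mex{1} = 0
G(3) = mex{0} = 1
G(4) = mex{1,0} = 2
G(5) = mex{2,1} = 0
G(6) = mex{0,0,0} = 1
G(7) = mex{1,1,1} = 0
G(8) = mex{0,2,0,0} = 1
G(9) = mex{1,0,1,1} = 2
G(10) = mex{2,1,2,0} = 3
G(11) = mex{3,0,0,1} = 2
G(12) = mex{2,1,1,2} = 0
G(13) = mex{0,2,0,0} = 1
G(14) = mex{1,3,1,1} = 0
G(15) = mex{0,2,2,0} = 1
G(16) = mex{1,0,3,1} = 2
G(17) = mex{2,1,2,2} = 0
G(18) = mex{0,0,0,3} = 1
G(19) = mex{1,1,1,2} = 0
G(20) = mex{0,2,0,0} = 1
G(21) = mex{1,0,1,1} = 2
G(22) = mex{2,1,2,0} = 3
G(23) = mex{3,0,0,1} = 2
G(24) = mex{2,1,1,2} = 0
G(25) = mex{0,2,0,0} = 1
G(n+12) = G(n) holds for n = 0,…,7 (a full window of length max(S) = 8), so the sequence is purely periodic with period 12.

12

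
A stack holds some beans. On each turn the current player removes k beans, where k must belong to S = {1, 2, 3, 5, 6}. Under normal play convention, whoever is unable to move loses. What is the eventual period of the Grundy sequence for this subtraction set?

n :  0  1  2  3  4  5  6  7  8  9 10 11 12 13 14
G :  0  1  2  3  0  1  2  3  0  1  2  3  0  1  2
G(n+4) = G(n) holds for n = 0,…,5 (a full window of length max(S) = 6), so the sequence is purely periodic with period 4.

4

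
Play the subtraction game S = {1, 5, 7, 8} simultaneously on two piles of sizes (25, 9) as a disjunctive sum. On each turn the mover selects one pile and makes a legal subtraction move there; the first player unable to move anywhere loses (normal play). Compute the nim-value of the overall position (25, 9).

All piles use S = {1, 5, 7, 8}:
G(0) = 0
G(1) = mex{0} = 1
G(2) = mex{1} = 0
G(3) = mex{0} = 1
G(4) = mex{1} = 0
G(5) = mex{0,0} = 1
G(6) = mex{1,1} = 0
G(7) = mex{0,0,0} = 1
G(8) = mex{1,1,1,0} = 2
G(9) = mex{2,0,0,1} = 3
G(10) = mex{3,1,1,0} = 2
G(11) = mex{2,0,0,1} = 3
G(12) = mex{3,1,1,0} = 2
G(13) = mex{2,2,0,1} = 3
G(14) = mex{3,3,1,0} = 2
G(15) = mex{2,2,2,1} = 0
G(16) = mex{0,3,3,2} = 1
G(17) = mex{1,2,2,3} = 0
G(18) = mex{0,3,3,2} = 1
G(19) = mex{1,2,2,3} = 0
G(20) = mex{0,0,3,2} = 1
G(21) = mex{1,1,2,3} = 0
G(22) = mex{0,0,0,2} = 1
G(23) = mex{1,1,1,0} = 2
G(24) = mex{2,0,0,1} = 3
G(25) = mex{3,1,1,0} = 2
Pile A: G(25) = 2.
Pile B: G(9) = 3.
Combined Grundy value = 2 ⊕ 3 = 1.

1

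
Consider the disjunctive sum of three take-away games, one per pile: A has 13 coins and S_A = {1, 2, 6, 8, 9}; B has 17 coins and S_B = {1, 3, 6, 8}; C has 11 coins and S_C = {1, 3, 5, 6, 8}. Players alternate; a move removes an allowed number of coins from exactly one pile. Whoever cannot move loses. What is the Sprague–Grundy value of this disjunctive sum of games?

Pile A, S = {1, 2, 6, 8, 9}:
G(0) = 0
G(1) = mex{0} = 1
G(2) = mex{1,0} = 2
G(3) = mex{2,1} = 0
G(4) = mex{0,2} = 1
G(5) = mex{1,0} = 2
G(6) = mex{2,1,0} = 3
G(7) = mex{3,2,1} = 0
G(8) = mex{0,3,2,0} = 1
G(9) = mex{1,0,0,1,0} = 2
G(10) = mex{2,1,1,2,1} = 0
G(11) = mex{0,2,2,0,2} = 1
G(12) = mex{1,0,3,1,0} = 2
G(13) = mex{2,1,0,2,1} = 3
G_A(13) = 3.
Pile B, S = {1, 3, 6, 8}:
n :  0  1  2  3  4  5  6  7  8  9 10 11 12 13 14 15 16 17
G :  0  1  0  1  0  1  2  3  2  0  1  0  1  0  1  2  3  2
G_B(17) = 2.
Pile C, S = {1, 3, 5, 6, 8}:
n :  0  1  2  3  4  5  6  7  8  9 10 11
G :  0  1  0  1  0  1  2  3  2  3  2  0
G_C(11) = 0.
Combined Grundy value = 3 ⊕ 2 ⊕ 0 = 1.

1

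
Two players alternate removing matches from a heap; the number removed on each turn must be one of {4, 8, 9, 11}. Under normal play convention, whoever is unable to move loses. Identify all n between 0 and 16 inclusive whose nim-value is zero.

n :  0  1  2  3  4  5  6  7  8  9 10 11 12 13 14 15 16
G :  0  0  0  0  1  1  1  1  2  2  2  2  3  3  3  0  0
P-positions are exactly the n with G(n) = 0.

0, 1, 2, 3, 15, 16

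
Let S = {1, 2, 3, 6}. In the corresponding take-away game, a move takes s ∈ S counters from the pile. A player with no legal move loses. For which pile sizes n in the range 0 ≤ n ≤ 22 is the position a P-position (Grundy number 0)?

n :  0  1  2  3  4  5  6  7  8  9 10 11 12 13 14 15 16 17 18 19 20 21 22
G :  0  1  2  3  0  1  2  3  0  1  2  3  0  1  2  3  0  1  2  3  0  1  2
P-positions are exactly the n with G(n) = 0.

0, 4, 8, 12, 16, 20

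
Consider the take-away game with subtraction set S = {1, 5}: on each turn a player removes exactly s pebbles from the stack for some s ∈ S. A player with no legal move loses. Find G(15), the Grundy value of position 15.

1

n :  0  1  2  3  4  5  6  7  8  9 10 11 12 13 14 15
G :  0  1  0  1  0  1  0  1  0  1  0  1  0  1  0  1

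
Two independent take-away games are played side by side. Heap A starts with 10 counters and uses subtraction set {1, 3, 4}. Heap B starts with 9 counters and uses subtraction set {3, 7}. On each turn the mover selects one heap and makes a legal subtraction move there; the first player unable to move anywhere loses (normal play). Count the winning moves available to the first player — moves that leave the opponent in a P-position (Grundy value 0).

0

Heap A, S = {1, 3, 4}:
G(0) = 0
G(1) = mex{0} = 1
G(2) = mex{1} = 0
G(3) = mex{0,0} = 1
G(4) = mex{1,1,0} = 2
G(5) = mex{2,0,1} = 3
G(6) = mex{3,1,0} = 2
G(7) = mex{2,2,1} = 0
G(8) = mex{0,3,2} = 1
G(9) = mex{1,2,3} = 0
G(10) = mex{0,0,2} = 1
G_A(10) = 1.
Heap B, S = {3, 7}:
G(0) = 0
G(1) = mex{} = 0
G(2) = mex{} = 0
G(3) = mex{0} = 1
G(4) = mex{0} = 1
G(5) = mex{0} = 1
G(6) = mex{1} = 0
G(7) = mex{1,0} = 2
G(8) = mex{1,0} = 2
G(9) = mex{0,0} = 1
G_B(9) = 1.
Combined Grundy value = 1 ⊕ 1 = 0.
A winning move leaves total XOR = 0, i.e. changes one component's Grundy value g to g ⊕ X where X is the current total.
Heap A: target g' = 1⊕0 = 1, but every legal move changes the Grundy value (mex property), so 0 moves.
Heap B: target g' = 1⊕0 = 1, but every legal move changes the Grundy value (mex property), so 0 moves.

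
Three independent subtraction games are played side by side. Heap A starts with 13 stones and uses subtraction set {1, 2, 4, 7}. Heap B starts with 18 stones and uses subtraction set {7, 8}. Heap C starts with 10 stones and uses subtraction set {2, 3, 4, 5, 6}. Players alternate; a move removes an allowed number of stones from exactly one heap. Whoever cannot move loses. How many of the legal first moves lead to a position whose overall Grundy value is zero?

0

Heap A, S = {1, 2, 4, 7}:
G(0) = 0
G(1) = mex{0} = 1
G(2) = mex{1,0} = 2
G(3) = mex{2,1} = 0
G(4) = mex{0,2,0} = 1
G(5) = mex{1,0,1} = 2
G(6) = mex{2,1,2} = 0
G(7) = mex{0,2,0,0} = 1
G(8) = mex{1,0,1,1} = 2
G(9) = mex{2,1,2,2} = 0
G(10) = mex{0,2,0,0} = 1
G(11) = mex{1,0,1,1} = 2
G(12) = mex{2,1,2,2} = 0
G(13) = mex{0,2,0,0} = 1
G_A(13) = 1.
Heap B, S = {7, 8}:
n :  0  1  2  3  4  5  6  7  8  9 10 11 12 13 14 15 16 17 18
G :  0  0  0  0  0  0  0  1  1  1  1  1  1  1  2  0  0  0  0
G_B(18) = 0.
Heap C, S = {2, 3, 4, 5, 6}:
G(0) = 0
G(1) = mex{} = 0
G(2) = mex{0} = 1
G(3) = mex{0,0} = 1
G(4) = mex{1,0,0} = 2
G(5) = mex{1,1,0,0} = 2
G(6) = mex{2,1,1,0,0} = 3
G(7) = mex{2,2,1,1,0} = 3
G(8) = mex{3,2,2,1,1} = 0
G(9) = mex{3,3,2,2,1} = 0
G(10) = mex{0,3,3,2,2} = 1
G_C(10) = 1.
Combined Grundy value = 1 ⊕ 0 ⊕ 1 = 0.
A winning move leaves total XOR = 0, i.e. changes one component's Grundy value g to g ⊕ X where X is the current total.
Heap A: target g' = 1⊕0 = 1, but every legal move changes the Grundy value (mex property), so 0 moves.
Heap B: target g' = 0⊕0 = 0, but every legal move changes the Grundy value (mex property), so 0 moves.
Heap C: target g' = 1⊕0 = 1, but every legal move changes the Grundy value (mex property), so 0 moves.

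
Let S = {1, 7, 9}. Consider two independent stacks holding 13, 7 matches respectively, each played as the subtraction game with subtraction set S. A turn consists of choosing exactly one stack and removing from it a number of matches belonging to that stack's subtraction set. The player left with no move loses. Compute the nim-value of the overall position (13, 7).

0

All stacks use S = {1, 7, 9}:
n :  0  1  2  3  4  5  6  7  8  9 10 11 12 13
G :  0  1  0  1  0  1  0  1  0  1  0  1  0  1
Stack A: G(13) = 1.
Stack B: G(7) = 1.
Combined Grundy value = 1 ⊕ 1 = 0.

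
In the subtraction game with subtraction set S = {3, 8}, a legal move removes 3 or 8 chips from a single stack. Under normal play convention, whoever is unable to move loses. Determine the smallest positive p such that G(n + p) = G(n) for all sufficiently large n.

n :  0  1  2  3  4  5  6  7  8  9 10 11 12 13 14 15 16 17 18 19 20 21 22 23
G :  0  0  0  1  1  1  0  0  2  1  1  0  0  0  1  1  1  0  0  2  1  1  0  0
G(n+11) = G(n) holds for n = 0,…,7 (a full window of length max(S) = 8), so the sequence is purely periodic with period 11.

11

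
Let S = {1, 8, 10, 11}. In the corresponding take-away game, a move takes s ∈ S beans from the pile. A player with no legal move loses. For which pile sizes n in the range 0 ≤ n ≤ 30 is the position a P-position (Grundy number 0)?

n :  0  1  2  3  4  5  6  7  8  9 10 11 12 13 14 15 16 17 18 19 20 21 22 23 24 25 26 27 28 29 30
G :  0  1  0  1  0  1  0  1  2  0  1  2  3  2  3  2  3  2  0  1  2  0  1  0  1  0  1  0  1  2  0
P-positions are exactly the n with G(n) = 0.

0, 2, 4, 6, 9, 18, 21, 23, 25, 27, 30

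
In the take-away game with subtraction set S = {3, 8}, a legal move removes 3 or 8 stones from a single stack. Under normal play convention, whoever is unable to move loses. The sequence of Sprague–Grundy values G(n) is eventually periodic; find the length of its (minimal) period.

n :  0  1  2  3  4  5  6  7  8  9 10 11 12 13 14 15 16 17 18 19 20 21 22 23
G :  0  0  0  1  1  1  0  0  2  1  1  0  0  0  1  1  1  0  0  2  1  1  0  0
G(n+11) = G(n) holds for n = 0,…,7 (a full window of length max(S) = 8), so the sequence is purely periodic with period 11.

11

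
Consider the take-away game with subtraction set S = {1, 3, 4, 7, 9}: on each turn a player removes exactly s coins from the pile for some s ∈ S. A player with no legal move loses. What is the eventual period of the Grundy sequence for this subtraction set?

n :  0  1  2  3  4  5  6  7  8  9 10 11 12 13 14 15 16 17 18
G :  0  1  0  1  2  3  2  3  0  1  0  1  2  3  2  3  0  1  0
G(n+8) = G(n) holds for n = 0,…,8 (a full window of length max(S) = 9), so the sequence is purely periodic with period 8.

8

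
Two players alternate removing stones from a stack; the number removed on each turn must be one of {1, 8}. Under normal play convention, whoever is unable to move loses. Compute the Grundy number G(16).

G(0) = 0
G(1) = mex{0} = 1
G(2) = mex{1} = 0
G(3) = mex{0} = 1
G(4) = mex{1} = 0
G(5) = mex{0} = 1
G(6) = mex{1} = 0
G(7) = mex{0} = 1
G(8) = mex{1,0} = 2
G(9) = mex{2,1} = 0
G(10) = mex{0,0} = 1
G(11) = mex{1,1} = 0
G(12) = mex{0,0} = 1
G(13) = mex{1,1} = 0
G(14) = mex{0,0} = 1
G(15) = mex{1,1} = 0
G(16) = mex{0,2} = 1

1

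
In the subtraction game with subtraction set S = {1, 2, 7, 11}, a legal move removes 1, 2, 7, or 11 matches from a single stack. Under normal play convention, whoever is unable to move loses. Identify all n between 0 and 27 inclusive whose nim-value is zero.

0, 3, 6, 9, 12, 15, 18, 21, 24, 27

G(0) = 0
G(1) = mex{0} = 1
G(2) = mex{1,0} = 2
G(3) = mex{2,1} = 0
G(4) = mex{0,2} = 1
G(5) = mex{1,0} = 2
G(6) = mex{2,1} = 0
G(7) = mex{0,2,0} = 1
G(8) = mex{1,0,1} = 2
G(9) = mex{2,1,2} = 0
G(10) = mex{0,2,0} = 1
G(11) = mex{1,0,1,0} = 2
G(12) = mex{2,1,2,1} = 0
G(13) = mex{0,2,0,2} = 1
G(14) = mex{1,0,1,0} = 2
G(15) = mex{2,1,2,1} = 0
G(16) = mex{0,2,0,2} = 1
G(17) = mex{1,0,1,0} = 2
G(18) = mex{2,1,2,1} = 0
G(19) = mex{0,2,0,2} = 1
G(20) = mex{1,0,1,0} = 2
G(21) = mex{2,1,2,1} = 0
G(22) = mex{0,2,0,2} = 1
G(23) = mex{1,0,1,0} = 2
G(24) = mex{2,1,2,1} = 0
G(25) = mex{0,2,0,2} = 1
G(26) = mex{1,0,1,0} = 2
G(27) = mex{2,1,2,1} = 0
P-positions are exactly the n with G(n) = 0.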